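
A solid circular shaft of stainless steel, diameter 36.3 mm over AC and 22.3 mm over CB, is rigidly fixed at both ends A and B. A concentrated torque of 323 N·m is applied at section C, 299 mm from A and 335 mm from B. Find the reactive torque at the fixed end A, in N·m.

Compatibility: T_A·a/J_AC = T_B·b/J_CB with T_A + T_B = T₀.
J_AC = 1.70×10^-7 m⁴, J_CB = 2.43×10^-8 m⁴, so T_A = T₀·(J_AC/a)/((J_AC/a)+(J_CB/b)) = 286.6 N·m, T_B = 36.43 N·m.

287 N·m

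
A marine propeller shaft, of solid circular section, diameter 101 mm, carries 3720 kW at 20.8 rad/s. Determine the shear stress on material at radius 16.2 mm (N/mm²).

284 N/mm²

ω = 20.8 rad/s, so T = P/ω = 3720×10³ / 20.80 = 178800 N·m.
J = πd⁴/32 = π(0.101)⁴/32 = 1.022×10^-5 m⁴.
Shear stress varies linearly with radius: τ = T·r/J = 178800 × 0.0162 / 1.022×10^-5 = 2.836×10^8 Pa.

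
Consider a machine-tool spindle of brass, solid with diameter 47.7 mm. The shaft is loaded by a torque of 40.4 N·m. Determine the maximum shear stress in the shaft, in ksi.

J = πd⁴/32 = π(0.0477)⁴/32 = 5.082×10^-7 m⁴.
τ_max = T·r/J = 40.40 × 0.0239 / 5.082×10^-7 = 1.896×10^6 Pa.

0.275 ksi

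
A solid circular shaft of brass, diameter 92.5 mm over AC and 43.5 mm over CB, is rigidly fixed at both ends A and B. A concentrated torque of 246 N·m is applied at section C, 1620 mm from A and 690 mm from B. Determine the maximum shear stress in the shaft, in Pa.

1.57e6 Pa

Compatibility: T_A·a/J_AC = T_B·b/J_CB with T_A + T_B = T₀.
J_AC = 7.19×10^-6 m⁴, J_CB = 3.52×10^-7 m⁴, so T_A = T₀·(J_AC/a)/((J_AC/a)+(J_CB/b)) = 220.7 N·m, T_B = 25.34 N·m.
τ in each portion: τ_AC = 1.42×10^6 Pa, τ_CB = 1.57×10^6 Pa; maximum is in CB.
τ_max = T_CB·r/J = 25.34·0.0217/3.52×10^-7 = 1.568×10^6 Pa.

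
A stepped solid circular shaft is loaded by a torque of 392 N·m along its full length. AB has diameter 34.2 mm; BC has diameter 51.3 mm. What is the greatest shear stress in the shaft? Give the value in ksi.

7.24 ksi

Under the same torque, τ_max = 16T/(πd³) is largest where d is smallest — segment AB (d = 34.2 mm).
τ_max = 16·392.0/(π·(0.0342)³) = 4.991×10^7 Pa.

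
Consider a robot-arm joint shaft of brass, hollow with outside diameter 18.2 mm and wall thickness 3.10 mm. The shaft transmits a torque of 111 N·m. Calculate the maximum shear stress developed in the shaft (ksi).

16.8 ksi

J = π(d_o⁴ − d_i⁴)/32 = π(0.0182⁴ − 0.0120⁴)/32 = 8.736×10^-9 m⁴.
τ_max = T·r/J = 111.0 × 0.00910 / 8.736×10^-9 = 1.156×10^8 Pa.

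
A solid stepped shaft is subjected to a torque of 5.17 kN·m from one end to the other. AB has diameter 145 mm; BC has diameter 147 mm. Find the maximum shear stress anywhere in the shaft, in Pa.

Under the same torque, τ_max = 16T/(πd³) is largest where d is smallest — segment AB (d = 145 mm).
τ_max = 16·5170/(π·(0.145)³) = 8.637×10^6 Pa.

8.64e6 Pa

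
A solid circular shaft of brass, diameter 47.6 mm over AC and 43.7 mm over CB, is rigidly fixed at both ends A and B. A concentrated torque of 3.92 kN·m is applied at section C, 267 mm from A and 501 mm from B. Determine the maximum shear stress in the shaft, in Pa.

Compatibility: T_A·a/J_AC = T_B·b/J_CB with T_A + T_B = T₀.
J_AC = 5.04×10^-7 m⁴, J_CB = 3.58×10^-7 m⁴, so T_A = T₀·(J_AC/a)/((J_AC/a)+(J_CB/b)) = 2843 N·m, T_B = 1077 N·m.
τ in each portion: τ_AC = 1.34×10^8 Pa, τ_CB = 6.57×10^7 Pa; maximum is in AC.
τ_max = T_AC·r/J = 2843·0.0238/5.04×10^-7 = 1.343×10^8 Pa.

1.34e8 Pa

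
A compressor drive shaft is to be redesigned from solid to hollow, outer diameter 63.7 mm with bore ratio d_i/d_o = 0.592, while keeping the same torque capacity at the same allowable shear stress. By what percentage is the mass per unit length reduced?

29.1 %

Equal τ_max and T ⇒ the solid shaft needs d_s³ = d_o³(1−k⁴), so d_s = 63.7·(1−0.592⁴)^(1/3) = 60.98 mm.
Area ratio A_h/A_s = d_o²(1−k²)/d_s² = (1−k²)/(1−k⁴)^(2/3) = 0.7088.
Mass saving = 1 − 0.7088 = 29.1 %.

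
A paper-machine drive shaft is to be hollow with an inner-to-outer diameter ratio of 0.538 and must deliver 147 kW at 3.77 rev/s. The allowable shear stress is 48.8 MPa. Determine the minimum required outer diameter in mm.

89.1 mm

ω = 2π·3.77 = 23.69 rad/s, so T = P/ω = 147×10³ / 23.69 = 6206 N·m.
For a hollow shaft with d_i/d_o = 0.538: τ_max = 16T/(π d_o³ (1−k⁴)), so d_o = [16T/(π τ_allow (1−k⁴))]^(1/3) = [16·6206/(π·4.88×10^7·0.9162)]^(1/3) = 0.08908 m.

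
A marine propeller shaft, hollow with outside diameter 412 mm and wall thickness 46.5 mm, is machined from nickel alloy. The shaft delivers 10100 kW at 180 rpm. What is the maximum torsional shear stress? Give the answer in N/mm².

60.9 N/mm²

ω = 2π·180/60 = 18.85 rad/s, so T = P/ω = 10100×10³ / 18.85 = 535800 N·m.
J = π(d_o⁴ − d_i⁴)/32 = π(0.412⁴ − 0.319⁴)/32 = 1.812×10^-3 m⁴.
τ_max = T·r/J = 535800 × 0.206 / 1.812×10^-3 = 6.091×10^7 Pa.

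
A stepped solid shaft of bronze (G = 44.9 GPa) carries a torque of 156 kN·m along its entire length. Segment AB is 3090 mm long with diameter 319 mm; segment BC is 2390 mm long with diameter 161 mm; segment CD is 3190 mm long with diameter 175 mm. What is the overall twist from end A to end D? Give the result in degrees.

14.7°

J_AB = π(0.319)⁴/32 = 1.02×10^-3 m⁴; J_BC = π(0.161)⁴/32 = 6.60×10^-5 m⁴; J_CD = π(0.175)⁴/32 = 9.21×10^-5 m⁴.
θ = (T/G)·Σ L_i/J_i = (156000/44.9×10⁹)·(3.09/1.02×10^-3 + 2.39/6.60×10^-5 + 3.19/9.21×10^-5) = 0.2568 rad.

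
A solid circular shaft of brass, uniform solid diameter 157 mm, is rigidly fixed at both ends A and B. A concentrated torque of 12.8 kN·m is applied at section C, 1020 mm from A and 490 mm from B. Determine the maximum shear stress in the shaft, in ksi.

1.65 ksi

With uniform GJ and both ends fixed, compatibility θ_AC = θ_CB gives T_A·a = T_B·b, together with T_A + T_B = T₀.
T_A = T₀·b/(a+b) = 12800·490/1510 = 4154 N·m; T_B = 8646 N·m.
τ in each portion: τ_AC = 5.47×10^6 Pa, τ_CB = 1.14×10^7 Pa; maximum is in CB.
τ_max = T_CB·r/J = 8646·0.0785/5.96×10^-5 = 1.138×10^7 Pa.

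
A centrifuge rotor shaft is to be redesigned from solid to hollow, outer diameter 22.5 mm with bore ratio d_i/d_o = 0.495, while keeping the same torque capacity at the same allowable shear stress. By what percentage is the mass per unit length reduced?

21.3 %

Equal τ_max and T ⇒ the solid shaft needs d_s³ = d_o³(1−k⁴), so d_s = 22.5·(1−0.495⁴)^(1/3) = 22.04 mm.
Area ratio A_h/A_s = d_o²(1−k²)/d_s² = (1−k²)/(1−k⁴)^(2/3) = 0.7868.
Mass saving = 1 − 0.7868 = 21.3 %.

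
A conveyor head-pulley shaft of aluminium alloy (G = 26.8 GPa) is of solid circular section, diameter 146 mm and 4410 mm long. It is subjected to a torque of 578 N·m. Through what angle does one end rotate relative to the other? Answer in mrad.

J = πd⁴/32 = π(0.146)⁴/32 = 4.461×10^-5 m⁴.
θ = T·L/(G·J) = 578.0 × 4.41 / (26.8×10⁹ × 4.461×10^-5) = 2.132×10^-3 rad.

2.13 mrad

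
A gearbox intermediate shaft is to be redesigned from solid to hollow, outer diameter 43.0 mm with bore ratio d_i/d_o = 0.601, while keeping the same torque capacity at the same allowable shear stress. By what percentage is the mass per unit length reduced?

29.9 %

Equal τ_max and T ⇒ the solid shaft needs d_s³ = d_o³(1−k⁴), so d_s = 43.0·(1−0.601⁴)^(1/3) = 41.04 mm.
Area ratio A_h/A_s = d_o²(1−k²)/d_s² = (1−k²)/(1−k⁴)^(2/3) = 0.7012.
Mass saving = 1 − 0.7012 = 29.9 %.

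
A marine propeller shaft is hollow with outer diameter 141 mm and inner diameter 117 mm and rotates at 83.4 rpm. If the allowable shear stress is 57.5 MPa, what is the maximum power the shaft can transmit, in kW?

J = π(d_o⁴ − d_i⁴)/32 = π(0.141⁴ − 0.117⁴)/32 = 2.041×10^-5 m⁴.
T_max = τ_allow·J/r = 5.75×10^7 × 2.041×10^-5 / 0.0705 = 16640 N·m.
ω = 2π·83.4/60 = 8.734 rad/s, so P_max = T_max·ω = 1.454×10^5 W.

145 kW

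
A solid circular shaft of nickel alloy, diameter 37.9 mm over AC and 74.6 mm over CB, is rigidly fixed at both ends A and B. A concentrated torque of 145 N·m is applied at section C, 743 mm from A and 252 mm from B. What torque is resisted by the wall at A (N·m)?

Compatibility: T_A·a/J_AC = T_B·b/J_CB with T_A + T_B = T₀.
J_AC = 2.03×10^-7 m⁴, J_CB = 3.04×10^-6 m⁴, so T_A = T₀·(J_AC/a)/((J_AC/a)+(J_CB/b)) = 3.204 N·m, T_B = 141.8 N·m.

3.20 N·m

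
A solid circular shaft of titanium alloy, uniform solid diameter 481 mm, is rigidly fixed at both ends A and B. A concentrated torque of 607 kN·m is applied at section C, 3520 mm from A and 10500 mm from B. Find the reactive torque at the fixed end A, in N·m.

455000 N·m

With uniform GJ and both ends fixed, compatibility θ_AC = θ_CB gives T_A·a = T_B·b, together with T_A + T_B = T₀.
T_A = T₀·b/(a+b) = 607000·10500/14020 = 454600 N·m; T_B = 152400 N·m.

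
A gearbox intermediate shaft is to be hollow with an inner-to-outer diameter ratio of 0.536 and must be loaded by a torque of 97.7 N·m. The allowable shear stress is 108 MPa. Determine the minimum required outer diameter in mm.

For a hollow shaft with d_i/d_o = 0.536: τ_max = 16T/(π d_o³ (1−k⁴)), so d_o = [16T/(π τ_allow (1−k⁴))]^(1/3) = [16·97.70/(π·1.08×10^8·0.9175)]^(1/3) = 0.01712 m.

17.1 mm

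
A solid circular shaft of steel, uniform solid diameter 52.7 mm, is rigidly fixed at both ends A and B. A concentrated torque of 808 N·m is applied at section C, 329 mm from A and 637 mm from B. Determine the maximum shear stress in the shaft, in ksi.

2.69 ksi

With uniform GJ and both ends fixed, compatibility θ_AC = θ_CB gives T_A·a = T_B·b, together with T_A + T_B = T₀.
T_A = T₀·b/(a+b) = 808.0·637/966.0 = 532.8 N·m; T_B = 275.2 N·m.
τ in each portion: τ_AC = 1.85×10^7 Pa, τ_CB = 9.58×10^6 Pa; maximum is in AC.
τ_max = T_AC·r/J = 532.8·0.0264/7.57×10^-7 = 1.854×10^7 Pa.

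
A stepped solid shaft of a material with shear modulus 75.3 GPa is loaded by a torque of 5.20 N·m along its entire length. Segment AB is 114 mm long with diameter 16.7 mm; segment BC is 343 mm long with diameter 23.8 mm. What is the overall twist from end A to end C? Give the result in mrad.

J_AB = π(0.0167)⁴/32 = 7.64×10^-9 m⁴; J_BC = π(0.0238)⁴/32 = 3.15×10^-8 m⁴.
θ = (T/G)·Σ L_i/J_i = (5.200/75.3×10⁹)·(0.114/7.64×10^-9 + 0.343/3.15×10^-8) = 1.783×10^-3 rad.

1.78 mrad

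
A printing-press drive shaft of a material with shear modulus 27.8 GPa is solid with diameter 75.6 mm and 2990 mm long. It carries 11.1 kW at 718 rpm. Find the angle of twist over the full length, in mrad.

4.95 mrad

ω = 2π·718/60 = 75.19 rad/s, so T = P/ω = 11.1×10³ / 75.19 = 147.6 N·m.
J = πd⁴/32 = π(0.0756)⁴/32 = 3.207×10^-6 m⁴.
θ = T·L/(G·J) = 147.6 × 2.99 / (27.8×10⁹ × 3.207×10^-6) = 4.951×10^-3 rad.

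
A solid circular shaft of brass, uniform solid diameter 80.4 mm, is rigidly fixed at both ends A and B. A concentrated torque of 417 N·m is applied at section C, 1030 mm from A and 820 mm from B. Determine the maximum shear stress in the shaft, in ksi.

With uniform GJ and both ends fixed, compatibility θ_AC = θ_CB gives T_A·a = T_B·b, together with T_A + T_B = T₀.
T_A = T₀·b/(a+b) = 417.0·820/1850 = 184.8 N·m; T_B = 232.2 N·m.
τ in each portion: τ_AC = 1.81×10^6 Pa, τ_CB = 2.28×10^6 Pa; maximum is in CB.
τ_max = T_CB·r/J = 232.2·0.0402/4.10×10^-6 = 2.275×10^6 Pa.

0.330 ksi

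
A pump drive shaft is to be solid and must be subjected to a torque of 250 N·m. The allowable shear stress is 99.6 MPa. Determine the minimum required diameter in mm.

For a solid shaft τ_max = 16T/(πd³), so d = (16T/(π τ_allow))^(1/3) = (16·250.0/(π·9.96×10^7))^(1/3) = 0.02338 m.

23.4 mm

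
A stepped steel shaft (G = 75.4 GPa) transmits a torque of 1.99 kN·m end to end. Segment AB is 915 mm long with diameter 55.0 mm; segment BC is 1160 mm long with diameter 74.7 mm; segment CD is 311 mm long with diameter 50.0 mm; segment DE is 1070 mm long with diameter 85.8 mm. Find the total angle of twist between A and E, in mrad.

55.6 mrad

J_AB = π(0.0550)⁴/32 = 8.98×10^-7 m⁴; J_BC = π(0.0747)⁴/32 = 3.06×10^-6 m⁴; J_CD = π(0.0500)⁴/32 = 6.14×10^-7 m⁴; J_DE = π(0.0858)⁴/32 = 5.32×10^-6 m⁴.
θ = (T/G)·Σ L_i/J_i = (1990/75.4×10⁹)·(0.915/8.98×10^-7 + 1.16/3.06×10^-6 + 0.311/6.14×10^-7 + 1.07/5.32×10^-6) = 0.05558 rad.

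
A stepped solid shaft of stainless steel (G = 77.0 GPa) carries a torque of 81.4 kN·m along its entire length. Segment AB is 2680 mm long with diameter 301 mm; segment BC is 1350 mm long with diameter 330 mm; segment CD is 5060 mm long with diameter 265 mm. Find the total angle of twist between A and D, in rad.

J_AB = π(0.301)⁴/32 = 8.06×10^-4 m⁴; J_BC = π(0.330)⁴/32 = 1.16×10^-3 m⁴; J_CD = π(0.265)⁴/32 = 4.84×10^-4 m⁴.
θ = (T/G)·Σ L_i/J_i = (81400/77.0×10⁹)·(2.68/8.06×10^-4 + 1.35/1.16×10^-3 + 5.06/4.84×10^-4) = 0.01579 rad.

0.0158 rad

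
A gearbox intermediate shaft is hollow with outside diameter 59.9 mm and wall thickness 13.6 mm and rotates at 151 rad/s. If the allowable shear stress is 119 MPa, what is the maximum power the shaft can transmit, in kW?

691 kW

J = π(d_o⁴ − d_i⁴)/32 = π(0.0599⁴ − 0.0327⁴)/32 = 1.152×10^-6 m⁴.
T_max = τ_allow·J/r = 1.19×10^8 × 1.152×10^-6 / 0.0300 = 4576 N·m.
ω = 151 rad/s, so P_max = T_max·ω = 6.909×10^5 W.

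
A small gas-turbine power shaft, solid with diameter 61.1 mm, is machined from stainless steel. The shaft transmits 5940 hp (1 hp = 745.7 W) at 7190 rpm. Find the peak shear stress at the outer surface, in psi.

19100 psi

ω = 2π·7190/60 = 752.9 rad/s, so T = P/ω = 5940×745.7 / 752.9 = 5883 N·m.
J = πd⁴/32 = π(0.0611)⁴/32 = 1.368×10^-6 m⁴.
τ_max = T·r/J = 5883 × 0.0306 / 1.368×10^-6 = 1.314×10^8 Pa.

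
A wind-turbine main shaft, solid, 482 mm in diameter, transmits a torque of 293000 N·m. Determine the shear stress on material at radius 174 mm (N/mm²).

J = πd⁴/32 = π(0.482)⁴/32 = 5.299×10^-3 m⁴.
Shear stress varies linearly with radius: τ = T·r/J = 293000 × 0.174 / 5.299×10^-3 = 9.621×10^6 Pa.

9.62 N/mm²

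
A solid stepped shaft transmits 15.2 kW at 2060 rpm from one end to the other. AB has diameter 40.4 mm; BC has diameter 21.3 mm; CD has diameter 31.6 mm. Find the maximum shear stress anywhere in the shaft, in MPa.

ω = 2π·2060/60 = 215.7 rad/s, so T = P/ω = 15.2×10³ / 215.7 = 70.46 N·m.
Under the same torque, τ_max = 16T/(πd³) is largest where d is smallest — segment BC (d = 21.3 mm).
τ_max = 16·70.46/(π·(0.0213)³) = 3.713×10^7 Pa.

37.1 MPa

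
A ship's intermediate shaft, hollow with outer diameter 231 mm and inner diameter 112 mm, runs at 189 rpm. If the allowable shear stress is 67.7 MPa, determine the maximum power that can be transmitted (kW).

J = π(d_o⁴ − d_i⁴)/32 = π(0.231⁴ − 0.112⁴)/32 = 2.641×10^-4 m⁴.
T_max = τ_allow·J/r = 6.77×10^7 × 2.641×10^-4 / 0.116 = 154800 N·m.
ω = 2π·189/60 = 19.79 rad/s, so P_max = T_max·ω = 3.064×10^6 W.

3060 kW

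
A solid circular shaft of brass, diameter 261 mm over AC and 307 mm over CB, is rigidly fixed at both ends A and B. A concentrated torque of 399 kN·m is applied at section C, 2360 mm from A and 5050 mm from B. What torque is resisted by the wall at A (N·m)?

Compatibility: T_A·a/J_AC = T_B·b/J_CB with T_A + T_B = T₀.
J_AC = 4.56×10^-4 m⁴, J_CB = 8.72×10^-4 m⁴, so T_A = T₀·(J_AC/a)/((J_AC/a)+(J_CB/b)) = 210600 N·m, T_B = 188400 N·m.

211000 N·m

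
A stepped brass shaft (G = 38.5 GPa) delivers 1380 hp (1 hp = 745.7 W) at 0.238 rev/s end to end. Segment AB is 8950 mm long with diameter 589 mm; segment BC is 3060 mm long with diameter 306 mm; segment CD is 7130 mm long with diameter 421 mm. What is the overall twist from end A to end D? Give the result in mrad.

ω = 2π·0.238 = 1.495 rad/s, so T = P/ω = 1380×745.7 / 1.495 = 688200 N·m.
J_AB = π(0.589)⁴/32 = 0.0118 m⁴; J_BC = π(0.306)⁴/32 = 8.61×10^-4 m⁴; J_CD = π(0.421)⁴/32 = 3.08×10^-3 m⁴.
θ = (T/G)·Σ L_i/J_i = (688200/38.5×10⁹)·(8.95/0.0118 + 3.06/8.61×10^-4 + 7.13/3.08×10^-3) = 0.1184 rad.

118 mrad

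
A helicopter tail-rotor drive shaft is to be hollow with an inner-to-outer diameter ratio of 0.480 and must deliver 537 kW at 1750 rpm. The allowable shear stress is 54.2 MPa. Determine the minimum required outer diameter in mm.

66.3 mm

ω = 2π·1750/60 = 183.3 rad/s, so T = P/ω = 537×10³ / 183.3 = 2930 N·m.
For a hollow shaft with d_i/d_o = 0.480: τ_max = 16T/(π d_o³ (1−k⁴)), so d_o = [16T/(π τ_allow (1−k⁴))]^(1/3) = [16·2930/(π·5.42×10^7·0.9469)]^(1/3) = 0.06625 m.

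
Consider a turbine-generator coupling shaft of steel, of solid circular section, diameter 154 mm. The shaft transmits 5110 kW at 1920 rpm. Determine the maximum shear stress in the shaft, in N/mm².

ω = 2π·1920/60 = 201.1 rad/s, so T = P/ω = 5110×10³ / 201.1 = 25420 N·m.
J = πd⁴/32 = π(0.154)⁴/32 = 5.522×10^-5 m⁴.
τ_max = T·r/J = 25420 × 0.0770 / 5.522×10^-5 = 3.544×10^7 Pa.

35.4 N/mm²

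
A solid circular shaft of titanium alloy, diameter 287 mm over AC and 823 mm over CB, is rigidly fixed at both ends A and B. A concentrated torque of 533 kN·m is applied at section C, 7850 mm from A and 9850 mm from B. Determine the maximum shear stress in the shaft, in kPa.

Compatibility: T_A·a/J_AC = T_B·b/J_CB with T_A + T_B = T₀.
J_AC = 6.66×10^-4 m⁴, J_CB = 0.0450 m⁴, so T_A = T₀·(J_AC/a)/((J_AC/a)+(J_CB/b)) = 9710 N·m, T_B = 523300 N·m.
τ in each portion: τ_AC = 2.09×10^6 Pa, τ_CB = 4.78×10^6 Pa; maximum is in CB.
τ_max = T_CB·r/J = 523300·0.411/0.0450 = 4.781×10^6 Pa.

4780 kPa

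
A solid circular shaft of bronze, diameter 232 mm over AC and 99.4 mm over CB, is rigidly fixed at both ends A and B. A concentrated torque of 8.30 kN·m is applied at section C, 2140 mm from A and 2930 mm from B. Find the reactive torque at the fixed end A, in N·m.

8100 N·m

Compatibility: T_A·a/J_AC = T_B·b/J_CB with T_A + T_B = T₀.
J_AC = 2.84×10^-4 m⁴, J_CB = 9.58×10^-6 m⁴, so T_A = T₀·(J_AC/a)/((J_AC/a)+(J_CB/b)) = 8101 N·m, T_B = 199.4 N·m.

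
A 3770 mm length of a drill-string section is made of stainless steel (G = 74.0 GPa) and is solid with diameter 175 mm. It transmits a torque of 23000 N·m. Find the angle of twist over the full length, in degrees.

0.729°

J = πd⁴/32 = π(0.175)⁴/32 = 9.208×10^-5 m⁴.
θ = T·L/(G·J) = 23000 × 3.77 / (74.0×10⁹ × 9.208×10^-5) = 0.01273 rad.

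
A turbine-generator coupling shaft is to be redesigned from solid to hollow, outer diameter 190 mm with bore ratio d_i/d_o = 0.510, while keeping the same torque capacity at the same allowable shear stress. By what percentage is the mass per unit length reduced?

Equal τ_max and T ⇒ the solid shaft needs d_s³ = d_o³(1−k⁴), so d_s = 190·(1−0.510⁴)^(1/3) = 185.6 mm.
Area ratio A_h/A_s = d_o²(1−k²)/d_s² = (1−k²)/(1−k⁴)^(2/3) = 0.7753.
Mass saving = 1 − 0.7753 = 22.5 %.

22.5 %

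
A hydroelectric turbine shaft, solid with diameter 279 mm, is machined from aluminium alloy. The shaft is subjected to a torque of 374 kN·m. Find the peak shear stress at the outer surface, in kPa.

J = πd⁴/32 = π(0.279)⁴/32 = 5.949×10^-4 m⁴.
τ_max = T·r/J = 374000 × 0.140 / 5.949×10^-4 = 8.771×10^7 Pa.

87700 kPa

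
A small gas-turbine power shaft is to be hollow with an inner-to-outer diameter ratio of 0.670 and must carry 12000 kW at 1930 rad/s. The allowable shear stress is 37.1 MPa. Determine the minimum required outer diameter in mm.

102 mm

ω = 1930 rad/s, so T = P/ω = 12000×10³ / 1930 = 6218 N·m.
For a hollow shaft with d_i/d_o = 0.670: τ_max = 16T/(π d_o³ (1−k⁴)), so d_o = [16T/(π τ_allow (1−k⁴))]^(1/3) = [16·6218/(π·3.71×10^7·0.7985)]^(1/3) = 0.1022 m.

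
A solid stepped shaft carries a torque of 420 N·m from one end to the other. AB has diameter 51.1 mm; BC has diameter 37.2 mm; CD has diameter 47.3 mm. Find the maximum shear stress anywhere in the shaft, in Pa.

4.16e7 Pa

Under the same torque, τ_max = 16T/(πd³) is largest where d is smallest — segment BC (d = 37.2 mm).
τ_max = 16·420.0/(π·(0.0372)³) = 4.155×10^7 Pa.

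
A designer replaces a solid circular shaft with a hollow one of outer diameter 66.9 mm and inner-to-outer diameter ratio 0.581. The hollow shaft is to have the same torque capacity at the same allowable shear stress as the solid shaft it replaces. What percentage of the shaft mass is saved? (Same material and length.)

28.2 %

Equal τ_max and T ⇒ the solid shaft needs d_s³ = d_o³(1−k⁴), so d_s = 66.9·(1−0.581⁴)^(1/3) = 64.26 mm.
Area ratio A_h/A_s = d_o²(1−k²)/d_s² = (1−k²)/(1−k⁴)^(2/3) = 0.7181.
Mass saving = 1 − 0.7181 = 28.2 %.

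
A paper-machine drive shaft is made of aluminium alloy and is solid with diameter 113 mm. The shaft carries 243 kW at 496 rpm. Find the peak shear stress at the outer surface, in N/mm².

ω = 2π·496/60 = 51.94 rad/s, so T = P/ω = 243×10³ / 51.94 = 4678 N·m.
J = πd⁴/32 = π(0.113)⁴/32 = 1.601×10^-5 m⁴.
τ_max = T·r/J = 4678 × 0.0565 / 1.601×10^-5 = 1.651×10^7 Pa.

16.5 N/mm²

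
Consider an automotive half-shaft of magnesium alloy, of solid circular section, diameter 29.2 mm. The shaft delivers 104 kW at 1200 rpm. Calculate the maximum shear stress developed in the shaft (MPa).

169 MPa

ω = 2π·1200/60 = 125.7 rad/s, so T = P/ω = 104×10³ / 125.7 = 827.6 N·m.
J = πd⁴/32 = π(0.0292)⁴/32 = 7.137×10^-8 m⁴.
τ_max = T·r/J = 827.6 × 0.0146 / 7.137×10^-8 = 1.693×10^8 Pa.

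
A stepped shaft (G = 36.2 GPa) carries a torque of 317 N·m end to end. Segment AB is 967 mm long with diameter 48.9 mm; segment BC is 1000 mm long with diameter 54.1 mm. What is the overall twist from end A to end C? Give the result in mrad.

25.5 mrad

J_AB = π(0.0489)⁴/32 = 5.61×10^-7 m⁴; J_BC = π(0.0541)⁴/32 = 8.41×10^-7 m⁴.
θ = (T/G)·Σ L_i/J_i = (317.0/36.2×10⁹)·(0.967/5.61×10^-7 + 1.00/8.41×10^-7) = 0.02550 rad.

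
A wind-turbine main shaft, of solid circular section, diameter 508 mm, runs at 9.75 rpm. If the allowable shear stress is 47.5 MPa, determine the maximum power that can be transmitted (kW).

1250 kW

J = πd⁴/32 = π(0.508)⁴/32 = 6.538×10^-3 m⁴.
T_max = τ_allow·J/r = 4.75×10^7 × 6.538×10^-3 / 0.254 = 1.223e6 N·m.
ω = 2π·9.75/60 = 1.021 rad/s, so P_max = T_max·ω = 1.248×10^6 W.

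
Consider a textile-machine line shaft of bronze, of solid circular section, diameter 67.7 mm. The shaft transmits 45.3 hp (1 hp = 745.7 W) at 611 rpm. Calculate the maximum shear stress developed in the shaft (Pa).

ω = 2π·611/60 = 63.98 rad/s, so T = P/ω = 45.3×745.7 / 63.98 = 527.9 N·m.
J = πd⁴/32 = π(0.0677)⁴/32 = 2.062×10^-6 m⁴.
τ_max = T·r/J = 527.9 × 0.0338 / 2.062×10^-6 = 8.666×10^6 Pa.

8.67e6 Pa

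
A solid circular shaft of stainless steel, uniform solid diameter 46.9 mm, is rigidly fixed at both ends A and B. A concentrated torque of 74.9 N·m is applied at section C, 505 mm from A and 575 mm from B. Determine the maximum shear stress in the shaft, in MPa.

With uniform GJ and both ends fixed, compatibility θ_AC = θ_CB gives T_A·a = T_B·b, together with T_A + T_B = T₀.
T_A = T₀·b/(a+b) = 74.90·575/1080 = 39.88 N·m; T_B = 35.02 N·m.
τ in each portion: τ_AC = 1.97×10^6 Pa, τ_CB = 1.73×10^6 Pa; maximum is in AC.
τ_max = T_AC·r/J = 39.88·0.0234/4.75×10^-7 = 1.969×10^6 Pa.

1.97 MPa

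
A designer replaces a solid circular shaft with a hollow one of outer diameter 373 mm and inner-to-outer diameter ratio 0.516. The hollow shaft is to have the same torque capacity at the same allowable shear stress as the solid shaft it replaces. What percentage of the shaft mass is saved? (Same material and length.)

Equal τ_max and T ⇒ the solid shaft needs d_s³ = d_o³(1−k⁴), so d_s = 373·(1−0.516⁴)^(1/3) = 364.0 mm.
Area ratio A_h/A_s = d_o²(1−k²)/d_s² = (1−k²)/(1−k⁴)^(2/3) = 0.7706.
Mass saving = 1 − 0.7706 = 22.9 %.

22.9 %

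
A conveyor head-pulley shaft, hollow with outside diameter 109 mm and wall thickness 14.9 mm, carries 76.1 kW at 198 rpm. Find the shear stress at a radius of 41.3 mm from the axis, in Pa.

ω = 2π·198/60 = 20.73 rad/s, so T = P/ω = 76.1×10³ / 20.73 = 3670 N·m.
J = π(d_o⁴ − d_i⁴)/32 = π(0.109⁴ − 0.0792⁴)/32 = 9.995×10^-6 m⁴.
Shear stress varies linearly with radius: τ = T·r/J = 3670 × 0.0413 / 9.995×10^-6 = 1.516×10^7 Pa.

1.52e7 Pa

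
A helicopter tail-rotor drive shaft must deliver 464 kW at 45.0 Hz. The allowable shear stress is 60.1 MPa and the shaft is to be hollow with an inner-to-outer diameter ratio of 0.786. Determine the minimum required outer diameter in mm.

60.8 mm

ω = 2π·45.0 = 282.7 rad/s, so T = P/ω = 464×10³ / 282.7 = 1641 N·m.
For a hollow shaft with d_i/d_o = 0.786: τ_max = 16T/(π d_o³ (1−k⁴)), so d_o = [16T/(π τ_allow (1−k⁴))]^(1/3) = [16·1641/(π·6.01×10^7·0.6183)]^(1/3) = 0.06081 m.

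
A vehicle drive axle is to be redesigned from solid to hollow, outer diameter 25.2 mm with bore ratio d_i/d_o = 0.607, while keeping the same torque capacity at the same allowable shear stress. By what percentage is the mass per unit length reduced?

30.4 %

Equal τ_max and T ⇒ the solid shaft needs d_s³ = d_o³(1−k⁴), so d_s = 25.2·(1−0.607⁴)^(1/3) = 24.00 mm.
Area ratio A_h/A_s = d_o²(1−k²)/d_s² = (1−k²)/(1−k⁴)^(2/3) = 0.6961.
Mass saving = 1 − 0.6961 = 30.4 %.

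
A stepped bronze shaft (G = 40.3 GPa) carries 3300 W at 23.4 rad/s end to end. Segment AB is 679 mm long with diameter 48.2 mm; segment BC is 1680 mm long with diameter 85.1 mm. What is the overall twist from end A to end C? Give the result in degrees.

0.322°

ω = 23.4 rad/s, so T = P/ω = 3300 / 23.40 = 141.0 N·m.
J_AB = π(0.0482)⁴/32 = 5.30×10^-7 m⁴; J_BC = π(0.0851)⁴/32 = 5.15×10^-6 m⁴.
θ = (T/G)·Σ L_i/J_i = (141.0/40.3×10⁹)·(0.679/5.30×10^-7 + 1.68/5.15×10^-6) = 5.626×10^-3 rad.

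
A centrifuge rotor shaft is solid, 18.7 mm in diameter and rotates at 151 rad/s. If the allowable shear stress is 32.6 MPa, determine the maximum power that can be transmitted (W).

6320 W

J = πd⁴/32 = π(0.0187)⁴/32 = 1.201×10^-8 m⁴.
T_max = τ_allow·J/r = 3.26×10^7 × 1.201×10^-8 / 0.00935 = 41.86 N·m.
ω = 151 rad/s, so P_max = T_max·ω = 6320 W.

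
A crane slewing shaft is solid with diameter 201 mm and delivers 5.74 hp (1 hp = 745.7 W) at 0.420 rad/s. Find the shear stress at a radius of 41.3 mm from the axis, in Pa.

2.63e6 Pa

ω = 0.420 rad/s, so T = P/ω = 5.74×745.7 / 0.4200 = 10190 N·m.
J = πd⁴/32 = π(0.201)⁴/32 = 1.602×10^-4 m⁴.
Shear stress varies linearly with radius: τ = T·r/J = 10190 × 0.0413 / 1.602×10^-4 = 2.627×10^6 Pa.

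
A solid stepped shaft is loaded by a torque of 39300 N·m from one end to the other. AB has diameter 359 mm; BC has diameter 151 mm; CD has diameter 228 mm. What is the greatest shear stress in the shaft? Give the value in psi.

8430 psi

Under the same torque, τ_max = 16T/(πd³) is largest where d is smallest — segment BC (d = 151 mm).
τ_max = 16·39300/(π·(0.151)³) = 5.813×10^7 Pa.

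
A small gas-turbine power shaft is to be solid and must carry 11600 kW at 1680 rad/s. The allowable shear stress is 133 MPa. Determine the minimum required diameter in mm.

ω = 1680 rad/s, so T = P/ω = 11600×10³ / 1680 = 6905 N·m.
For a solid shaft τ_max = 16T/(πd³), so d = (16T/(π τ_allow))^(1/3) = (16·6905/(π·1.33×10^8))^(1/3) = 0.06418 m.

64.2 mm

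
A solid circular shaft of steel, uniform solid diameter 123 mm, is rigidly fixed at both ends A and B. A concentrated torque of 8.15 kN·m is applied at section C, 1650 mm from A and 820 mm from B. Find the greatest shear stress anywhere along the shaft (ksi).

2.16 ksi

With uniform GJ and both ends fixed, compatibility θ_AC = θ_CB gives T_A·a = T_B·b, together with T_A + T_B = T₀.
T_A = T₀·b/(a+b) = 8150·820/2470 = 2706 N·m; T_B = 5444 N·m.
τ in each portion: τ_AC = 7.41×10^6 Pa, τ_CB = 1.49×10^7 Pa; maximum is in CB.
τ_max = T_CB·r/J = 5444·0.0615/2.25×10^-5 = 1.490×10^7 Pa.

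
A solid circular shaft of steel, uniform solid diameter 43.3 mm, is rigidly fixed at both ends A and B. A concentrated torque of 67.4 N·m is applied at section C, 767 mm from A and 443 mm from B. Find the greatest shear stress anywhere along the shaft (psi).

With uniform GJ and both ends fixed, compatibility θ_AC = θ_CB gives T_A·a = T_B·b, together with T_A + T_B = T₀.
T_A = T₀·b/(a+b) = 67.40·443/1210 = 24.68 N·m; T_B = 42.72 N·m.
τ in each portion: τ_AC = 1.55×10^6 Pa, τ_CB = 2.68×10^6 Pa; maximum is in CB.
τ_max = T_CB·r/J = 42.72·0.0216/3.45×10^-7 = 2.680×10^6 Pa.

389 psi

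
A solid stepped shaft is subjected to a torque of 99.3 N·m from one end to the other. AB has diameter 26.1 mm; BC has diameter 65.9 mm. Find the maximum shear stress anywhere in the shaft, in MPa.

Under the same torque, τ_max = 16T/(πd³) is largest where d is smallest — segment AB (d = 26.1 mm).
τ_max = 16·99.30/(π·(0.0261)³) = 2.844×10^7 Pa.

28.4 MPa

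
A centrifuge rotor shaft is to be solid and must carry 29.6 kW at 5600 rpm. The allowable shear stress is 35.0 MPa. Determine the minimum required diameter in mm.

ω = 2π·5600/60 = 586.4 rad/s, so T = P/ω = 29.6×10³ / 586.4 = 50.47 N·m.
For a solid shaft τ_max = 16T/(πd³), so d = (16T/(π τ_allow))^(1/3) = (16·50.47/(π·3.50×10^7))^(1/3) = 0.01944 m.

19.4 mm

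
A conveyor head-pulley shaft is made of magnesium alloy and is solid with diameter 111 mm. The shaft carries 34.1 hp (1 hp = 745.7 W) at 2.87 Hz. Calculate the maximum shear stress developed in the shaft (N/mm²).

5.25 N/mm²

ω = 2π·2.87 = 18.03 rad/s, so T = P/ω = 34.1×745.7 / 18.03 = 1410 N·m.
J = πd⁴/32 = π(0.111)⁴/32 = 1.490×10^-5 m⁴.
τ_max = T·r/J = 1410 × 0.0555 / 1.490×10^-5 = 5.251×10^6 Pa.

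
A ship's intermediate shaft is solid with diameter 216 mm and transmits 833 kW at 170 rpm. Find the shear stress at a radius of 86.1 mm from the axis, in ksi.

ω = 2π·170/60 = 17.80 rad/s, so T = P/ω = 833×10³ / 17.80 = 46790 N·m.
J = πd⁴/32 = π(0.216)⁴/32 = 2.137×10^-4 m⁴.
Shear stress varies linearly with radius: τ = T·r/J = 46790 × 0.0861 / 2.137×10^-4 = 1.885×10^7 Pa.

2.73 ksi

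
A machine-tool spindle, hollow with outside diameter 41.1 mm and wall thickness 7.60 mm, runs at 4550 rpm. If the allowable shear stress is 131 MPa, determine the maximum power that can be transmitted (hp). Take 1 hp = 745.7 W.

J = π(d_o⁴ − d_i⁴)/32 = π(0.0411⁴ − 0.0259⁴)/32 = 2.360×10^-7 m⁴.
T_max = τ_allow·J/r = 1.31×10^8 × 2.360×10^-7 / 0.0206 = 1504 N·m.
ω = 2π·4550/60 = 476.5 rad/s, so P_max = T_max·ω = 7.167×10^5 W.

961 hp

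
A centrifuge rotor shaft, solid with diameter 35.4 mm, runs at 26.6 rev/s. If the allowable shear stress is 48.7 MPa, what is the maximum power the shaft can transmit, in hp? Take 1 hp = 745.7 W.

95.1 hp

J = πd⁴/32 = π(0.0354)⁴/32 = 1.542×10^-7 m⁴.
T_max = τ_allow·J/r = 4.87×10^7 × 1.542×10^-7 / 0.0177 = 424.2 N·m.
ω = 2π·26.6 = 167.1 rad/s, so P_max = T_max·ω = 7.090×10^4 W.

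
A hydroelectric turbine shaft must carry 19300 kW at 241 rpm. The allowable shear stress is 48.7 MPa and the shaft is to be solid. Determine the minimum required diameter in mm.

431 mm

ω = 2π·241/60 = 25.24 rad/s, so T = P/ω = 19300×10³ / 25.24 = 764700 N·m.
For a solid shaft τ_max = 16T/(πd³), so d = (16T/(π τ_allow))^(1/3) = (16·764700/(π·4.87×10^7))^(1/3) = 0.4308 m.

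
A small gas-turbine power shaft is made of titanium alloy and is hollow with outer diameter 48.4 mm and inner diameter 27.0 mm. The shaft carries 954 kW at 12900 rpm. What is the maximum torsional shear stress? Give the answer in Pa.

ω = 2π·12900/60 = 1351 rad/s, so T = P/ω = 954×10³ / 1351 = 706.2 N·m.
J = π(d_o⁴ − d_i⁴)/32 = π(0.0484⁴ − 0.0270⁴)/32 = 4.866×10^-7 m⁴.
τ_max = T·r/J = 706.2 × 0.0242 / 4.866×10^-7 = 3.512×10^7 Pa.

3.51e7 Pa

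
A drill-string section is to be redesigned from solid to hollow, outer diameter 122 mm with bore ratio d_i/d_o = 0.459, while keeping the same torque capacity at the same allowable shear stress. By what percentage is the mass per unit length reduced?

18.6 %

Equal τ_max and T ⇒ the solid shaft needs d_s³ = d_o³(1−k⁴), so d_s = 122·(1−0.459⁴)^(1/3) = 120.2 mm.
Area ratio A_h/A_s = d_o²(1−k²)/d_s² = (1−k²)/(1−k⁴)^(2/3) = 0.8136.
Mass saving = 1 − 0.8136 = 18.6 %.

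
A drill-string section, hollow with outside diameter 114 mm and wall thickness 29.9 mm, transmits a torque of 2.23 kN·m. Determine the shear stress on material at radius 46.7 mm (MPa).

J = π(d_o⁴ − d_i⁴)/32 = π(0.114⁴ − 0.0542⁴)/32 = 1.573×10^-5 m⁴.
Shear stress varies linearly with radius: τ = T·r/J = 2230 × 0.0467 / 1.573×10^-5 = 6.619×10^6 Pa.

6.62 MPa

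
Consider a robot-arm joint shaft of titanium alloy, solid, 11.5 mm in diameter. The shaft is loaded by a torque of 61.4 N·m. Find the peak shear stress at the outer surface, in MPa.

206 MPa

J = πd⁴/32 = π(0.0115)⁴/32 = 1.717×10^-9 m⁴.
τ_max = T·r/J = 61.40 × 0.00575 / 1.717×10^-9 = 2.056×10^8 Pa.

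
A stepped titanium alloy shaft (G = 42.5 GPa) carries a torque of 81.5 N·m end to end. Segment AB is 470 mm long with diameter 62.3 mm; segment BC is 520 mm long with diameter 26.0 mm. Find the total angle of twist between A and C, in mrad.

22.8 mrad

J_AB = π(0.0623)⁴/32 = 1.48×10^-6 m⁴; J_BC = π(0.0260)⁴/32 = 4.49×10^-8 m⁴.
θ = (T/G)·Σ L_i/J_i = (81.50/42.5×10⁹)·(0.470/1.48×10^-6 + 0.520/4.49×10^-8) = 0.02284 rad.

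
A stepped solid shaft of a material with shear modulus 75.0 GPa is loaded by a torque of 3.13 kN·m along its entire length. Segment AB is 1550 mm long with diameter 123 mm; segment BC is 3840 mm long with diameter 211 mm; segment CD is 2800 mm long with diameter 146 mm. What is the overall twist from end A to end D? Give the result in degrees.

J_AB = π(0.123)⁴/32 = 2.25×10^-5 m⁴; J_BC = π(0.211)⁴/32 = 1.95×10^-4 m⁴; J_CD = π(0.146)⁴/32 = 4.46×10^-5 m⁴.
θ = (T/G)·Σ L_i/J_i = (3130/75.0×10⁹)·(1.55/2.25×10^-5 + 3.84/1.95×10^-4 + 2.80/4.46×10^-5) = 6.322×10^-3 rad.

0.362°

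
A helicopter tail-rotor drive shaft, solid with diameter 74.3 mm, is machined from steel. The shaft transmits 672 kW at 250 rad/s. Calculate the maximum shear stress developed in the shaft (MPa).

33.4 MPa

ω = 250 rad/s, so T = P/ω = 672×10³ / 250.0 = 2688 N·m.
J = πd⁴/32 = π(0.0743)⁴/32 = 2.992×10^-6 m⁴.
τ_max = T·r/J = 2688 × 0.0371 / 2.992×10^-6 = 3.338×10^7 Pa.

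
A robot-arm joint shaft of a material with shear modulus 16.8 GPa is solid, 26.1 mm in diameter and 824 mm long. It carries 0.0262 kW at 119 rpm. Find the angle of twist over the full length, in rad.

ω = 2π·119/60 = 12.46 rad/s, so T = P/ω = 0.0262×10³ / 12.46 = 2.102 N·m.
J = πd⁴/32 = π(0.0261)⁴/32 = 4.556×10^-8 m⁴.
θ = T·L/(G·J) = 2.102 × 0.824 / (16.8×10⁹ × 4.556×10^-8) = 2.264×10^-3 rad.

0.00226 rad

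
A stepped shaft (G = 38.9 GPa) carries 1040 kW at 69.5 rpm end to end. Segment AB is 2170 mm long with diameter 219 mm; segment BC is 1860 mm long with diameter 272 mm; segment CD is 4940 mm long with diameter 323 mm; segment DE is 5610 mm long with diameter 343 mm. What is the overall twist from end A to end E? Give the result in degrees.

4.59°

ω = 2π·69.5/60 = 7.278 rad/s, so T = P/ω = 1040×10³ / 7.278 = 142900 N·m.
J_AB = π(0.219)⁴/32 = 2.26×10^-4 m⁴; J_BC = π(0.272)⁴/32 = 5.37×10^-4 m⁴; J_CD = π(0.323)⁴/32 = 1.07×10^-3 m⁴; J_DE = π(0.343)⁴/32 = 1.36×10^-3 m⁴.
θ = (T/G)·Σ L_i/J_i = (142900/38.9×10⁹)·(2.17/2.26×10^-4 + 1.86/5.37×10^-4 + 4.94/1.07×10^-3 + 5.61/1.36×10^-3) = 0.08016 rad.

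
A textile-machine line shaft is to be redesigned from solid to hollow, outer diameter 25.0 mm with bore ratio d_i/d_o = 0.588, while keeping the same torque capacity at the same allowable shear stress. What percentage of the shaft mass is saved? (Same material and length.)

Equal τ_max and T ⇒ the solid shaft needs d_s³ = d_o³(1−k⁴), so d_s = 25.0·(1−0.588⁴)^(1/3) = 23.96 mm.
Area ratio A_h/A_s = d_o²(1−k²)/d_s² = (1−k²)/(1−k⁴)^(2/3) = 0.7122.
Mass saving = 1 − 0.7122 = 28.8 %.

28.8 %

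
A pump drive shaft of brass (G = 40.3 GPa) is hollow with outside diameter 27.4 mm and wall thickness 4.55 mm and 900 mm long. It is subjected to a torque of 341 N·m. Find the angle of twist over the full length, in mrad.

J = π(d_o⁴ − d_i⁴)/32 = π(0.0274⁴ − 0.0183⁴)/32 = 4.432×10^-8 m⁴.
θ = T·L/(G·J) = 341.0 × 0.900 / (40.3×10⁹ × 4.432×10^-8) = 0.1718 rad.

172 mrad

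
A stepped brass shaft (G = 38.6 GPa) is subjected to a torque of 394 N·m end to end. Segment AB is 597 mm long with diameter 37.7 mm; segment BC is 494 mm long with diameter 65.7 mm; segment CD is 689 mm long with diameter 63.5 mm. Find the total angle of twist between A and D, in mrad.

J_AB = π(0.0377)⁴/32 = 1.98×10^-7 m⁴; J_BC = π(0.0657)⁴/32 = 1.83×10^-6 m⁴; J_CD = π(0.0635)⁴/32 = 1.60×10^-6 m⁴.
θ = (T/G)·Σ L_i/J_i = (394.0/38.6×10⁹)·(0.597/1.98×10^-7 + 0.494/1.83×10^-6 + 0.689/1.60×10^-6) = 0.03789 rad.

37.9 mrad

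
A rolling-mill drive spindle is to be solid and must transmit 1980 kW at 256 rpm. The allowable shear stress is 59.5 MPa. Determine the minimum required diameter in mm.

ω = 2π·256/60 = 26.81 rad/s, so T = P/ω = 1980×10³ / 26.81 = 73860 N·m.
For a solid shaft τ_max = 16T/(πd³), so d = (16T/(π τ_allow))^(1/3) = (16·73860/(π·5.95×10^7))^(1/3) = 0.1849 m.

185 mm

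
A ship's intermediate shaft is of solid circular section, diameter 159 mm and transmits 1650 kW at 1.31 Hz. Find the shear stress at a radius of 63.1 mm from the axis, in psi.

ω = 2π·1.31 = 8.231 rad/s, so T = P/ω = 1650×10³ / 8.231 = 200500 N·m.
J = πd⁴/32 = π(0.159)⁴/32 = 6.275×10^-5 m⁴.
Shear stress varies linearly with radius: τ = T·r/J = 200500 × 0.0631 / 6.275×10^-5 = 2.016×10^8 Pa.

29200 psi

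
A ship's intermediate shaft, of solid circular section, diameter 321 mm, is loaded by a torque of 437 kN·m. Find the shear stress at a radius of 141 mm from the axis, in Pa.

J = πd⁴/32 = π(0.321)⁴/32 = 1.042×10^-3 m⁴.
Shear stress varies linearly with radius: τ = T·r/J = 437000 × 0.141 / 1.042×10^-3 = 5.911×10^7 Pa.

5.91e7 Pa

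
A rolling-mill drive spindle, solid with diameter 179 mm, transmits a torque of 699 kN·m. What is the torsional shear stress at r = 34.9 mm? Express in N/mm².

J = πd⁴/32 = π(0.179)⁴/32 = 1.008×10^-4 m⁴.
Shear stress varies linearly with radius: τ = T·r/J = 699000 × 0.0349 / 1.008×10^-4 = 2.420×10^8 Pa.

242 N/mm²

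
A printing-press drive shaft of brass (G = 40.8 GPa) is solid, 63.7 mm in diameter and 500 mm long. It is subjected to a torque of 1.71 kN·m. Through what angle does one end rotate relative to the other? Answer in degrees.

J = πd⁴/32 = π(0.0637)⁴/32 = 1.616×10^-6 m⁴.
θ = T·L/(G·J) = 1710 × 0.500 / (40.8×10⁹ × 1.616×10^-6) = 0.01296 rad.

0.743°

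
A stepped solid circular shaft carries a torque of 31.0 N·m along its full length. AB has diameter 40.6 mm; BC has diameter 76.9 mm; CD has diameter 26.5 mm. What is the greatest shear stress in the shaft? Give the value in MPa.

8.48 MPa

Under the same torque, τ_max = 16T/(πd³) is largest where d is smallest — segment CD (d = 26.5 mm).
τ_max = 16·31.00/(π·(0.0265)³) = 8.484×10^6 Pa.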